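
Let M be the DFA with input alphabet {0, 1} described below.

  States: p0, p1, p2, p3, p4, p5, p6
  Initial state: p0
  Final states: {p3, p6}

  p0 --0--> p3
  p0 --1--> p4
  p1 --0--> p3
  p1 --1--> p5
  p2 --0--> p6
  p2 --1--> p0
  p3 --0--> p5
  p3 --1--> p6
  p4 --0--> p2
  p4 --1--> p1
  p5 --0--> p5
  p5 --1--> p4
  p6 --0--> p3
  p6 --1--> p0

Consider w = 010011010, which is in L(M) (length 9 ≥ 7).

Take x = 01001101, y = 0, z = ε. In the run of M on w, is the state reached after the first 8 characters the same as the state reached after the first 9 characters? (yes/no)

no

Run of M on the first 9 characters of w = 0 1 0 0 1 1 0 1 0:
  step 0: p0  (start)
  step 1: p3  (read 0: p0→p3)
  step 2: p6  (read 1: p3→p6)
  step 3: p3  (read 0: p6→p3)
  step 4: p5  (read 0: p3→p5)
  step 5: p4  (read 1: p5→p4)
  step 6: p1  (read 1: p4→p1)
  step 7: p3  (read 0: p1→p3)
  step 8: p6  (read 1: p3→p6)
  step 9: p3  (read 0: p6→p3)

After x (step 8): p6. After xy (step 9): p3.
They differ (p6 ≠ p3), so y is not a cycle from the state after x; this split is not the one the pumping-lemma construction produces, and pumping y need not keep the string in L(M).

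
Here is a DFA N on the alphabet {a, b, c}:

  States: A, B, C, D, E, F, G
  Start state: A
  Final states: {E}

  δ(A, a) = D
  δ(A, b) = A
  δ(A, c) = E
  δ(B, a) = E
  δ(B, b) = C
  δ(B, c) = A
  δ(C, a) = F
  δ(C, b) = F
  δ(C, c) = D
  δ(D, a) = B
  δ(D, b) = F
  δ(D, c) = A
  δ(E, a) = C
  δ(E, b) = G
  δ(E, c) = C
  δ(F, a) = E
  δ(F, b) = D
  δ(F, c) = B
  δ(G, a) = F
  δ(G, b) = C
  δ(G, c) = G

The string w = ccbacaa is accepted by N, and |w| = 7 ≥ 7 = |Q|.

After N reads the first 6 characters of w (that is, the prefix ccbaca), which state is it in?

F

Run of N on the first 6 characters of w = c c b a c a:
  step 0: A  (start)
  step 1: E  (read c: A→E)
  step 2: C  (read c: E→C)
  step 3: F  (read b: C→F)
  step 4: E  (read a: F→E)
  step 5: C  (read c: E→C)
  step 6: F  (read a: C→F)

After reading 6 characters, N is in state F.
(This kind of state-tracing is the core of the pumping-lemma construction: with 7 states, pigeonhole forces a repeat within the first 7 steps.)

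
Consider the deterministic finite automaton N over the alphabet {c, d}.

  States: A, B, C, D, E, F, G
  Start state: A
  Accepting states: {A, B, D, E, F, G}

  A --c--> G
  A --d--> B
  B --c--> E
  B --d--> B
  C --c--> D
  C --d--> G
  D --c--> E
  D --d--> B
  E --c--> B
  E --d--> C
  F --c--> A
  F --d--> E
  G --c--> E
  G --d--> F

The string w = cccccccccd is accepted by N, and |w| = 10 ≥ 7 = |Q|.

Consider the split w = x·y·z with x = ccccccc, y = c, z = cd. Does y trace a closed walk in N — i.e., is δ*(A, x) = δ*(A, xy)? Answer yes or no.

no

Run of N on the first 8 characters of w = c c c c c c c c:
  step 0: A  (start)
  step 1: G  (read c: A→G)
  step 2: E  (read c: G→E)
  step 3: B  (read c: E→B)
  step 4: E  (read c: B→E)
  step 5: B  (read c: E→B)
  step 6: E  (read c: B→E)
  step 7: B  (read c: E→B)
  step 8: E  (read c: B→E)

After x (step 7): B. After xy (step 8): E.
They differ (B ≠ E), so y is not a cycle from the state after x; this split is not the one the pumping-lemma construction produces, and pumping y need not keep the string in L(N).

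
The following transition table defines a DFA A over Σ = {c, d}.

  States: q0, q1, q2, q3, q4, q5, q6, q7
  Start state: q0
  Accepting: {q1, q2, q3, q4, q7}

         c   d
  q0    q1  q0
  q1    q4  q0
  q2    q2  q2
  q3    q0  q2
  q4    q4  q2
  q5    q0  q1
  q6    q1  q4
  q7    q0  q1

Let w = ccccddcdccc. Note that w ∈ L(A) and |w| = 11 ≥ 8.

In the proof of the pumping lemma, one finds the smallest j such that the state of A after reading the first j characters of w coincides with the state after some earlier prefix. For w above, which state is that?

State sequence: q0 -c-> q1 -c-> q4 -c-> q4 -c-> q4 -d-> q2 -d-> q2 -c-> q2 -d-> q2 -c-> q2 -c-> q2 -c-> q2
First repeat at step 3: q4 was already visited.

The earliest repeat is at step j = 3: A is in q4, which it already visited at step i = 2.
The DFA has 8 states, so the proof of the pumping lemma guarantees a repeated state among the first 8+1 visited; the segment between the two visits is the pumpable y.

q4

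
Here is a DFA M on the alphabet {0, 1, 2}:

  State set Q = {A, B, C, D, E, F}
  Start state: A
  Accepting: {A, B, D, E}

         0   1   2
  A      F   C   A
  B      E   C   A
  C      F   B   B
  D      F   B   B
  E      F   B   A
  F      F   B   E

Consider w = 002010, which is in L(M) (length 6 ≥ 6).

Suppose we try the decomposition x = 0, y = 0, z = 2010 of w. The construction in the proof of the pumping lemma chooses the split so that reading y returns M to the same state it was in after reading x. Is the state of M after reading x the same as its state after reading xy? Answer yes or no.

State sequence: A -0-> F -0-> F

After x (step 1): F. After xy (step 2): F.
They match, so y = 0 drives M around a cycle from F back to itself; pumping y any number of times keeps M in F before reading z, and xyⁱz ∈ L(M) for every i ≥ 0.

yes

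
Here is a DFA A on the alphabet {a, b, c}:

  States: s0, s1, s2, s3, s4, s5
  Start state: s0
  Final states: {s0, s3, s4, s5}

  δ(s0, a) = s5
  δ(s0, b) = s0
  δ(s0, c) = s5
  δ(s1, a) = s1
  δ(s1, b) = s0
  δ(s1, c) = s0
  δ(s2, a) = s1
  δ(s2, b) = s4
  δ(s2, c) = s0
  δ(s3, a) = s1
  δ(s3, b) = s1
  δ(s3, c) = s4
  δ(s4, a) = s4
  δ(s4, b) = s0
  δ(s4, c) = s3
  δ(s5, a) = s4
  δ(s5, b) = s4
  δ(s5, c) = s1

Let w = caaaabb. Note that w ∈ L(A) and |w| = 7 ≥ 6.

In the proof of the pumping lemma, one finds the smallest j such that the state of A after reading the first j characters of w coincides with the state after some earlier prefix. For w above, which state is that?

Run of A on w = c a a a a b b:
  step 0: s0  (start)
  step 1: s5  (read c: s0→s5)
  step 2: s4  (read a: s5→s4)
  step 3: s4  (read a: s4→s4)   ← first repeat (s4 seen earlier)
  step 4: s4  (read a: s4→s4)
  step 5: s4  (read a: s4→s4)
  step 6: s0  (read b: s4→s0)
  step 7: s0  (read b: s0→s0)

The earliest repeat is at step j = 3: A is in s4, which it already visited at step i = 2.
Pumping length from the standard proof: p = 6 (the number of states). The repeated state found above gives |xy| = j ≤ 6 and |y| = j − i ≥ 1.

s4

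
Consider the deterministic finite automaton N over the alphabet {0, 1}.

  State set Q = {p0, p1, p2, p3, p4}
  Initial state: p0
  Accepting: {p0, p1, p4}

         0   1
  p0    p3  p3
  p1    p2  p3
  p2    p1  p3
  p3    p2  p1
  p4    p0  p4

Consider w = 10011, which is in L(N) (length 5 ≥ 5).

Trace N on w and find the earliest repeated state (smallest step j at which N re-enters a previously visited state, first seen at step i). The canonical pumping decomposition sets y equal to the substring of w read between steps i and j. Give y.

Run of N on w = 1 0 0 1 1:
  step 0: p0  (start)
  step 1: p3  (read 1: p0→p3)
  step 2: p2  (read 0: p3→p2)
  step 3: p1  (read 0: p2→p1)
  step 4: p3  (read 1: p1→p3)   ← first repeat (p3 seen earlier)
  step 5: p1  (read 1: p3→p1)

So i = 1, j = 4, giving x = w[0:1] = 1, y = w[1:4] = 001, z = w[4:5] = 1.
Check: |xy| = 4 ≤ 5 and |y| = 3 ≥ 1. Reading y takes N from p3 back to p3, so every xyⁱz is accepted.
Pumping length from the standard proof: p = 5 (the number of states). The repeated state found above gives |xy| = j ≤ 5 and |y| = j − i ≥ 1.

001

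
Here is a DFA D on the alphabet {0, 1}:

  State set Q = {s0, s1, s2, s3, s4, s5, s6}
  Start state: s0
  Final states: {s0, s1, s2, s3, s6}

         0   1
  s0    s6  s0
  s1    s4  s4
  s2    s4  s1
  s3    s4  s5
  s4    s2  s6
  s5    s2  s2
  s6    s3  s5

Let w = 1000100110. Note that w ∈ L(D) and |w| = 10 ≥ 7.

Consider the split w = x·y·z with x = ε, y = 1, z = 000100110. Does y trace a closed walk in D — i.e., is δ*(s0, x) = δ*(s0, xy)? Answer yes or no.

Run of D on the first 1 characters of w = 1:
  step 0: s0  (start)
  step 1: s0  (read 1: s0→s0)

After x (step 0): s0. After xy (step 1): s0.
They match, so y = 1 drives D around a cycle from s0 back to itself; pumping y any number of times keeps D in s0 before reading z, and xyⁱz ∈ L(D) for every i ≥ 0.

yes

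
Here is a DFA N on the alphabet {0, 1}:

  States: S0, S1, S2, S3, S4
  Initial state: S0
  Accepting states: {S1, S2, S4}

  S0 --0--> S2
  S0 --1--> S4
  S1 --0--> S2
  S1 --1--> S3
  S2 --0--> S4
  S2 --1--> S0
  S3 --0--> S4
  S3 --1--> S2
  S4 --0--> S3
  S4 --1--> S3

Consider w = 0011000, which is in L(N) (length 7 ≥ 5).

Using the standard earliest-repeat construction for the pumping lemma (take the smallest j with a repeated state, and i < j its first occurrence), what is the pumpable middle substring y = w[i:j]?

Run of N on w = 0 0 1 1 0 0 0:
  step 0: S0  (start)
  step 1: S2  (read 0: S0→S2)
  step 2: S4  (read 0: S2→S4)
  step 3: S3  (read 1: S4→S3)
  step 4: S2  (read 1: S3→S2)   ← first repeat (S2 seen earlier)
  step 5: S4  (read 0: S2→S4)
  step 6: S3  (read 0: S4→S3)
  step 7: S4  (read 0: S3→S4)

So i = 1, j = 4, giving x = w[0:1] = 0, y = w[1:4] = 011, z = w[4:7] = 000.
Check: |xy| = 4 ≤ 5 and |y| = 3 ≥ 1. Reading y takes N from S2 back to S2, so every xyⁱz is accepted.
With |Q| = 5, pigeonhole forces a state repeat no later than step 5; the substring read between the first and second visits to that state can be pumped.

011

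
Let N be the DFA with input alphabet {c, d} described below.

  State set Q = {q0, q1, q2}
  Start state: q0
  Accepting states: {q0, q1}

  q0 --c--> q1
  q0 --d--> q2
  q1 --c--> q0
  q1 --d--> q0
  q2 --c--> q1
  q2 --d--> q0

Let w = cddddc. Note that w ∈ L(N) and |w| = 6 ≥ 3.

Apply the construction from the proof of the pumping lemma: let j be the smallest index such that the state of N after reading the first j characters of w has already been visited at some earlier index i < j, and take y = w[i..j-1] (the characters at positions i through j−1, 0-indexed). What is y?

cd

State sequence: q0 -c-> q1 -d-> q0 -d-> q2 -d-> q0 -d-> q2 -c-> q1
First repeat at step 2: q0 was already visited.

So i = 0, j = 2, giving x = w[0:0] = ε, y = w[0:2] = cd, z = w[2:6] = dddc.
Check: |xy| = 2 ≤ 3 and |y| = 2 ≥ 1. Reading y takes N from q0 back to q0, so every xyⁱz is accepted.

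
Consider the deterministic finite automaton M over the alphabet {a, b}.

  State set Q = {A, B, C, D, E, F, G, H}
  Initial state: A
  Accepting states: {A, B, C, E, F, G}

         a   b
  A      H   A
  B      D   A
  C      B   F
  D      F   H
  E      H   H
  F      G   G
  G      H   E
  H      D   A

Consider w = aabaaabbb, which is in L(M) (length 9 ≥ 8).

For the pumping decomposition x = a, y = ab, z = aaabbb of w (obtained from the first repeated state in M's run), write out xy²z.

aababaaabbb

xy^2z = a·ab·ab·aaabbb = aababaaabbb.
Reading y = ab takes M from H back to H, so after x·y·y the machine is still in H, and z then leads to the accepting state A. Hence aababaaabbb ∈ L(M).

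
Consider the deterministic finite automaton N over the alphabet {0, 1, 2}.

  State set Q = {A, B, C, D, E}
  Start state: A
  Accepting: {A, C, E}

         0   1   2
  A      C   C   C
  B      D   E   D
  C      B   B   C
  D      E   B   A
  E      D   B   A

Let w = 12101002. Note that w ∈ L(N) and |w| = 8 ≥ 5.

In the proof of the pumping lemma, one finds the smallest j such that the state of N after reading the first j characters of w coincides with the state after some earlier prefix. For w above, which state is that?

C

Run of N on w = 1 2 1 0 1 0 0 2:
  step 0: A  (start)
  step 1: C  (read 1: A→C)
  step 2: C  (read 2: C→C)   ← first repeat (C seen earlier)
  step 3: B  (read 1: C→B)
  step 4: D  (read 0: B→D)
  step 5: B  (read 1: D→B)
  step 6: D  (read 0: B→D)
  step 7: E  (read 0: D→E)
  step 8: A  (read 2: E→A)

The earliest repeat is at step j = 2: N is in C, which it already visited at step i = 1.
Pumping length from the standard proof: p = 5 (the number of states). The repeated state found above gives |xy| = j ≤ 5 and |y| = j − i ≥ 1.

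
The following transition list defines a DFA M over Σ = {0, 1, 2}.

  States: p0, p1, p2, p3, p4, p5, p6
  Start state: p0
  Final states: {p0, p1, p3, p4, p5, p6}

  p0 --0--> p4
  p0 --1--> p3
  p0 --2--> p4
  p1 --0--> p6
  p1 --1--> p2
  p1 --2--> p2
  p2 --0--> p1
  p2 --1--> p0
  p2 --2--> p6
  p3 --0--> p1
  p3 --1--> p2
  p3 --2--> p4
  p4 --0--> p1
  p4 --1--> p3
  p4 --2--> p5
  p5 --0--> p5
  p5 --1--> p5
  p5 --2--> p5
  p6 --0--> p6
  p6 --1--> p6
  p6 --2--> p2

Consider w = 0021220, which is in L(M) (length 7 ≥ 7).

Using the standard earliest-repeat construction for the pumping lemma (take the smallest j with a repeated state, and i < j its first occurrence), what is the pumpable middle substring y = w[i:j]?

Run of M on w = 0 0 2 1 2 2 0:
  step 0: p0  (start)
  step 1: p4  (read 0: p0→p4)
  step 2: p1  (read 0: p4→p1)
  step 3: p2  (read 2: p1→p2)
  step 4: p0  (read 1: p2→p0)   ← first repeat (p0 seen earlier)
  step 5: p4  (read 2: p0→p4)
  step 6: p5  (read 2: p4→p5)
  step 7: p5  (read 0: p5→p5)

So i = 0, j = 4, giving x = w[0:0] = ε, y = w[0:4] = 0021, z = w[4:7] = 220.
Check: |xy| = 4 ≤ 7 and |y| = 4 ≥ 1. Reading y takes M from p0 back to p0, so every xyⁱz is accepted.
Pumping length from the standard proof: p = 7 (the number of states). The repeated state found above gives |xy| = j ≤ 7 and |y| = j − i ≥ 1.

0021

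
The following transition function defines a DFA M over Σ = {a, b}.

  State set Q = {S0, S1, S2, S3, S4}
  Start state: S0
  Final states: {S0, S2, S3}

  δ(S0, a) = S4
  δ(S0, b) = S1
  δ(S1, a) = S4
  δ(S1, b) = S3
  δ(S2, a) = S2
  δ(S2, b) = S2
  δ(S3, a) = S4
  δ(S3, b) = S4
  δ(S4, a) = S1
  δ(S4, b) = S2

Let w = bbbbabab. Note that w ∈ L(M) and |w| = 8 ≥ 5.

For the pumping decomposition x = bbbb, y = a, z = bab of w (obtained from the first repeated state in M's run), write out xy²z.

bbbbaabab

xy^2z = bbbb·a·a·bab = bbbbaabab.
Reading y = a takes M from S2 back to S2, so after x·y·y the machine is still in S2, and z then leads to the accepting state S2. Hence bbbbaabab ∈ L(M).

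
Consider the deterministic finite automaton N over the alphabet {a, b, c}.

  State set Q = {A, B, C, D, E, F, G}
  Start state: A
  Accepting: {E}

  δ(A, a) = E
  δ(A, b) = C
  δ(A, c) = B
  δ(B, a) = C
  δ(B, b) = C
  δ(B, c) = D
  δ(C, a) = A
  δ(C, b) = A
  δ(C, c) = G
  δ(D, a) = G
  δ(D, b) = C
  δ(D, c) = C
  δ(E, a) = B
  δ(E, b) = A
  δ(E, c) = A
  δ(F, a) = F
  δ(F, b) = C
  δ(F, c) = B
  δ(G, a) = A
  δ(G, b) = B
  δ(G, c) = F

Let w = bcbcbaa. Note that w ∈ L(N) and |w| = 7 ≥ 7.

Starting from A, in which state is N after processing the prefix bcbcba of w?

State sequence: A -b-> C -c-> G -b-> B -c-> D -b-> C -a-> A

After reading 6 characters, N is in state A.
(This kind of state-tracing is the core of the pumping-lemma construction: with 7 states, pigeonhole forces a repeat within the first 7 steps.)

A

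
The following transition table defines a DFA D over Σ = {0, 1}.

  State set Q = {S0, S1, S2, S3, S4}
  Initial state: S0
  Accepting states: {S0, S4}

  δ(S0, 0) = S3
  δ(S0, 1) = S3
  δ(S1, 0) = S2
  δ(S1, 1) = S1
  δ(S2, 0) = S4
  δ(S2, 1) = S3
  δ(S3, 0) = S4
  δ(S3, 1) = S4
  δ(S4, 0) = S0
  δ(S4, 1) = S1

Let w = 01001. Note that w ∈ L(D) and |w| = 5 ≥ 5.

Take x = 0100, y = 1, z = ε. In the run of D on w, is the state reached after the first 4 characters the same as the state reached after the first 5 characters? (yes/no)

no

State sequence: S0 -0-> S3 -1-> S4 -0-> S0 -0-> S3 -1-> S4

After x (step 4): S3. After xy (step 5): S4.
They differ (S3 ≠ S4), so y is not a cycle from the state after x; this split is not the one the pumping-lemma construction produces, and pumping y need not keep the string in L(D).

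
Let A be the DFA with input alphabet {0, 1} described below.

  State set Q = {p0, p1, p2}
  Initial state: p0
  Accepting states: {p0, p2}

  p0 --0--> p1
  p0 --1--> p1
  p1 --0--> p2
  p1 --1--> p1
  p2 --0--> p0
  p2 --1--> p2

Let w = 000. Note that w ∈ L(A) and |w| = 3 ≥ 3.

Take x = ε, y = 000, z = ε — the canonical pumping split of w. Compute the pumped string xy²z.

000000

xy^2z = ε·000·000·ε = 000000.
Reading y = 000 takes A from p0 back to p0, so after x·y·y the machine is still in p0, and z then leads to the accepting state p0. Hence 000000 ∈ L(A).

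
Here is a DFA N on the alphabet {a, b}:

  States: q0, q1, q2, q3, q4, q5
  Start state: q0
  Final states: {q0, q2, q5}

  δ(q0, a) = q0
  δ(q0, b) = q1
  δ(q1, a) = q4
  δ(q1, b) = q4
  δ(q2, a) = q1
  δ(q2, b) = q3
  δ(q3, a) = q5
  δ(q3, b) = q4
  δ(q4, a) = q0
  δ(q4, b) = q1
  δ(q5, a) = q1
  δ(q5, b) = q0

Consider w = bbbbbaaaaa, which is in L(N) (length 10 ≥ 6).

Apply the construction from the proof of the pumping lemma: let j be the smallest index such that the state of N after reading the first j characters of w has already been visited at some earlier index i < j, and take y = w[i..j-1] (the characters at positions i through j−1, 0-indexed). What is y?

Run of N on w = b b b b b a a a a a:
  step 0: q0  (start)
  step 1: q1  (read b: q0→q1)
  step 2: q4  (read b: q1→q4)
  step 3: q1  (read b: q4→q1)   ← first repeat (q1 seen earlier)
  step 4: q4  (read b: q1→q4)
  step 5: q1  (read b: q4→q1)
  step 6: q4  (read a: q1→q4)
  step 7: q0  (read a: q4→q0)
  step 8: q0  (read a: q0→q0)
  step 9: q0  (read a: q0→q0)
  step 10: q0  (read a: q0→q0)

So i = 1, j = 3, giving x = w[0:1] = b, y = w[1:3] = bb, z = w[3:10] = bbaaaaa.
Check: |xy| = 3 ≤ 6 and |y| = 2 ≥ 1. Reading y takes N from q1 back to q1, so every xyⁱz is accepted.

bb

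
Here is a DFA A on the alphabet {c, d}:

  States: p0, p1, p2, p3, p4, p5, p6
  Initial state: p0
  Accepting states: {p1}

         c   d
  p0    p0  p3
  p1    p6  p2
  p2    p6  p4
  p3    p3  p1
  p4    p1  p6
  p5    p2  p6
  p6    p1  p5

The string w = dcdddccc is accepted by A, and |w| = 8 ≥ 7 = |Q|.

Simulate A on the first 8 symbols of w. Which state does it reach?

p1

Run of A on the first 8 characters of w = d c d d d c c c:
  step 0: p0  (start)
  step 1: p3  (read d: p0→p3)
  step 2: p3  (read c: p3→p3)
  step 3: p1  (read d: p3→p1)
  step 4: p2  (read d: p1→p2)
  step 5: p4  (read d: p2→p4)
  step 6: p1  (read c: p4→p1)
  step 7: p6  (read c: p1→p6)
  step 8: p1  (read c: p6→p1)

After reading 8 characters, A is in state p1.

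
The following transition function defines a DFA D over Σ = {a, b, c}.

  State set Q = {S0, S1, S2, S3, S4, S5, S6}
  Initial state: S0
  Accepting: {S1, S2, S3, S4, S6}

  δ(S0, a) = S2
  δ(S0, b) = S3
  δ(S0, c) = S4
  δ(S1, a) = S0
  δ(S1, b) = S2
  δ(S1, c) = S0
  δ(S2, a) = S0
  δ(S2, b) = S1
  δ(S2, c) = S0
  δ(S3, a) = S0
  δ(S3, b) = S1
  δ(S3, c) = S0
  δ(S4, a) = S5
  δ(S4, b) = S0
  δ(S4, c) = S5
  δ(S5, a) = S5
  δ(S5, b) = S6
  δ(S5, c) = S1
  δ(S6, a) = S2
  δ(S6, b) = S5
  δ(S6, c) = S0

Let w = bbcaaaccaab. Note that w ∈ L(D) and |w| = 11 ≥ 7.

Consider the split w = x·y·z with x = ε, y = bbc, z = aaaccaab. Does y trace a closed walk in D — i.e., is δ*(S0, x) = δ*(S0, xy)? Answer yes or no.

yes

Run of D on the first 3 characters of w = b b c:
  step 0: S0  (start)
  step 1: S3  (read b: S0→S3)
  step 2: S1  (read b: S3→S1)
  step 3: S0  (read c: S1→S0)

After x (step 0): S0. After xy (step 3): S0.
They match, so y = bbc drives D around a cycle from S0 back to itself; pumping y any number of times keeps D in S0 before reading z, and xyⁱz ∈ L(D) for every i ≥ 0.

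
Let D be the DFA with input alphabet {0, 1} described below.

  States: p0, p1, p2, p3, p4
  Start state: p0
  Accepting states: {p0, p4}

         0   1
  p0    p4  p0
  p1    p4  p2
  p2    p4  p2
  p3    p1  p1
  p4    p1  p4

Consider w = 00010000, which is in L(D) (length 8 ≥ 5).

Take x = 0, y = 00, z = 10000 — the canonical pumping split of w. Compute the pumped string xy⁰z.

010000

xy⁰z = xz = 0·10000 = 010000.
Reading y = 00 takes D from p4 back to p4, so after x the machine is still in p4, and z then leads to the accepting state p4. Hence 010000 ∈ L(D).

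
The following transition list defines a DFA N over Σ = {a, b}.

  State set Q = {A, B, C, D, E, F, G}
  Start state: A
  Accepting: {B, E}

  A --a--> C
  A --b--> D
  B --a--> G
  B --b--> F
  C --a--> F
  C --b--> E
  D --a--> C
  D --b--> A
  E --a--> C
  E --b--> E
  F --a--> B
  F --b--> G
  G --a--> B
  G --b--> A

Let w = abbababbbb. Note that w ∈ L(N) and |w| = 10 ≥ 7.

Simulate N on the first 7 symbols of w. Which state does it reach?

Run of N on the first 7 characters of w = a b b a b a b:
  step 0: A  (start)
  step 1: C  (read a: A→C)
  step 2: E  (read b: C→E)
  step 3: E  (read b: E→E)
  step 4: C  (read a: E→C)
  step 5: E  (read b: C→E)
  step 6: C  (read a: E→C)
  step 7: E  (read b: C→E)

After reading 7 characters, N is in state E.

E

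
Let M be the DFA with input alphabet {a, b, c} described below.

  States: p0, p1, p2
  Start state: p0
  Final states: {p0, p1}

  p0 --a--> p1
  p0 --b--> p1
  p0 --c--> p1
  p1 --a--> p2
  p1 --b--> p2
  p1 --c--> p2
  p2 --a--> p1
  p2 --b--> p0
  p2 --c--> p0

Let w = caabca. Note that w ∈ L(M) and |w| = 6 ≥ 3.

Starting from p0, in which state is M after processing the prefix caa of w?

p1

Run of M on the first 3 characters of w = c a a:
  step 0: p0  (start)
  step 1: p1  (read c: p0→p1)
  step 2: p2  (read a: p1→p2)
  step 3: p1  (read a: p2→p1)

After reading 3 characters, M is in state p1.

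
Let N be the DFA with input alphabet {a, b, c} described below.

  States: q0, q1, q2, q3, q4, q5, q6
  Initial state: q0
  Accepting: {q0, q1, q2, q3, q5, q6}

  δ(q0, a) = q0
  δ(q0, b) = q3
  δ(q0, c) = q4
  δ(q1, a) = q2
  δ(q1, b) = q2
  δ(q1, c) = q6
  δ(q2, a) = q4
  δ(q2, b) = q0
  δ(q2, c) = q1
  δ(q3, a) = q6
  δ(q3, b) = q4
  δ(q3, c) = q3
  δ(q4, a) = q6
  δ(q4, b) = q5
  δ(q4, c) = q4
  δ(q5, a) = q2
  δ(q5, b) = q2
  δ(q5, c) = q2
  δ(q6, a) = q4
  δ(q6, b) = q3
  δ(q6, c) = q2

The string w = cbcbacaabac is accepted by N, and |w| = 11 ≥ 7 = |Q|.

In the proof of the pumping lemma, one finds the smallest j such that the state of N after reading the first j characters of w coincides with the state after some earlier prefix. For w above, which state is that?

State sequence: q0 -c-> q4 -b-> q5 -c-> q2 -b-> q0 -a-> q0 -c-> q4 -a-> q6 -a-> q4 -b-> q5 -a-> q2 -c-> q1
First repeat at step 4: q0 was already visited.

The earliest repeat is at step j = 4: N is in q0, which it already visited at step i = 0.
The DFA has 7 states, so the proof of the pumping lemma guarantees a repeated state among the first 7+1 visited; the segment between the two visits is the pumpable y.

q0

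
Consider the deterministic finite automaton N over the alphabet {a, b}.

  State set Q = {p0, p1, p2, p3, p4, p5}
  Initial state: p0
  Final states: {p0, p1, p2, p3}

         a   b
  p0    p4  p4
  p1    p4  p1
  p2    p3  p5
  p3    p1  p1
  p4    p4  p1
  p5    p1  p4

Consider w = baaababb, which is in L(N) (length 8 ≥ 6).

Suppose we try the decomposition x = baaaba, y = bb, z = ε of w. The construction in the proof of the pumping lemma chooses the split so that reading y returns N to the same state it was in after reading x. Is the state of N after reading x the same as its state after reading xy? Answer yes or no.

no

State sequence: p0 -b-> p4 -a-> p4 -a-> p4 -a-> p4 -b-> p1 -a-> p4 -b-> p1 -b-> p1

After x (step 6): p4. After xy (step 8): p1.
They differ (p4 ≠ p1), so y is not a cycle from the state after x; this split is not the one the pumping-lemma construction produces, and pumping y need not keep the string in L(N).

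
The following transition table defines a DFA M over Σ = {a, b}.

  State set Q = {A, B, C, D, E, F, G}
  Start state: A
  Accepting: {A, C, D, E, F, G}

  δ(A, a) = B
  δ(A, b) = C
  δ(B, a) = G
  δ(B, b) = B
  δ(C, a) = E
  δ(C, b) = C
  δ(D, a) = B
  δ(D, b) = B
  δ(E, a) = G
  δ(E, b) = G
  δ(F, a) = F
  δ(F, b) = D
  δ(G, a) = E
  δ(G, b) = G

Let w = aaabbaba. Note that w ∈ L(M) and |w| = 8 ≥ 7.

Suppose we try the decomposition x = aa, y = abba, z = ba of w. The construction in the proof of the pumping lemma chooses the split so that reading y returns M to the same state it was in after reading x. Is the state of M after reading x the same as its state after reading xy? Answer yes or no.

no

State sequence: A -a-> B -a-> G -a-> E -b-> G -b-> G -a-> E

After x (step 2): G. After xy (step 6): E.
They differ (G ≠ E), so y is not a cycle from the state after x; this split is not the one the pumping-lemma construction produces, and pumping y need not keep the string in L(M).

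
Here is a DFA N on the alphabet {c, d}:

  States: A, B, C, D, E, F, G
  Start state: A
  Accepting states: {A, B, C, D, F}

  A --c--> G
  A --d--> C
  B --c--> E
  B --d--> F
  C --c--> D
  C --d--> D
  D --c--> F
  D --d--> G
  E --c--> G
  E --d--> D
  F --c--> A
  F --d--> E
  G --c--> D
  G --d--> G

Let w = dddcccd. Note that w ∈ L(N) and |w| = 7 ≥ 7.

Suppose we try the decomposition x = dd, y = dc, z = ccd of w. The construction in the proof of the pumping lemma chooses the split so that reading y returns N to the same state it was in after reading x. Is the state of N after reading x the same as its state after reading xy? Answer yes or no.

Run of N on the first 4 characters of w = d d d c:
  step 0: A  (start)
  step 1: C  (read d: A→C)
  step 2: D  (read d: C→D)
  step 3: G  (read d: D→G)
  step 4: D  (read c: G→D)

After x (step 2): D. After xy (step 4): D.
They match, so y = dc drives N around a cycle from D back to itself; pumping y any number of times keeps N in D before reading z, and xyⁱz ∈ L(N) for every i ≥ 0.

yes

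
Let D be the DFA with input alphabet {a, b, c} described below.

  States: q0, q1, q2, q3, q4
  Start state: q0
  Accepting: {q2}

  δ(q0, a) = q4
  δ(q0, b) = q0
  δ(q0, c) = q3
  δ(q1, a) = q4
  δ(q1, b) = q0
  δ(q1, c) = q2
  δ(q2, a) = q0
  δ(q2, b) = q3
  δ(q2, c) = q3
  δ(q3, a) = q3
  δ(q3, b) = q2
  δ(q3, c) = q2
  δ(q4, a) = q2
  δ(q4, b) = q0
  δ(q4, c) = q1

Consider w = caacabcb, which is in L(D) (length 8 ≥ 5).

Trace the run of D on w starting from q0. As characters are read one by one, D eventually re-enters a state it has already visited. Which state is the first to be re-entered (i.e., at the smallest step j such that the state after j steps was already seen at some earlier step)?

State sequence: q0 -c-> q3 -a-> q3 -a-> q3 -c-> q2 -a-> q0 -b-> q0 -c-> q3 -b-> q2
First repeat at step 2: q3 was already visited.

The earliest repeat is at step j = 2: D is in q3, which it already visited at step i = 1.
Since D has 5 states, any run of length ≥ 5 visits 5+1 states, so by pigeonhole some state repeats within the first 5 steps — that repeat gives the pumpable loop.

q3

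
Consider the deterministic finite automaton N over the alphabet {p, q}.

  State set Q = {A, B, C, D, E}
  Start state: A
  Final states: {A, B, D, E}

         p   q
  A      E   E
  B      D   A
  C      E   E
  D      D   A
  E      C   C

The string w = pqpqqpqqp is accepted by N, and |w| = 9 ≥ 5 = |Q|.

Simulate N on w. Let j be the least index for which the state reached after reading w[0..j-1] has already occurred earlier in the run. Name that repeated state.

E

State sequence: A -p-> E -q-> C -p-> E -q-> C -q-> E -p-> C -q-> E -q-> C -p-> E
First repeat at step 3: E was already visited.

The earliest repeat is at step j = 3: N is in E, which it already visited at step i = 1.
The DFA has 5 states, so the proof of the pumping lemma guarantees a repeated state among the first 5+1 visited; the segment between the two visits is the pumpable y.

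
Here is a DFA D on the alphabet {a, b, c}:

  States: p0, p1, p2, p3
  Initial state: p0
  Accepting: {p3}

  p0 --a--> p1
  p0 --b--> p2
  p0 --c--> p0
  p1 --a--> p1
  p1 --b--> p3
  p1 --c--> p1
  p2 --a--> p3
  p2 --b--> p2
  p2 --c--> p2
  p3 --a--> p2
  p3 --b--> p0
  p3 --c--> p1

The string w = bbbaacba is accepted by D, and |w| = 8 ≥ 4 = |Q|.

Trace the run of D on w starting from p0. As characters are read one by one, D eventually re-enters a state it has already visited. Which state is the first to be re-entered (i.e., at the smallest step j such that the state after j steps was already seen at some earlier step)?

Run of D on w = b b b a a c b a:
  step 0: p0  (start)
  step 1: p2  (read b: p0→p2)
  step 2: p2  (read b: p2→p2)   ← first repeat (p2 seen earlier)
  step 3: p2  (read b: p2→p2)
  step 4: p3  (read a: p2→p3)
  step 5: p2  (read a: p3→p2)
  step 6: p2  (read c: p2→p2)
  step 7: p2  (read b: p2→p2)
  step 8: p3  (read a: p2→p3)

The earliest repeat is at step j = 2: D is in p2, which it already visited at step i = 1.
Since D has 4 states, any run of length ≥ 4 visits 4+1 states, so by pigeonhole some state repeats within the first 4 steps — that repeat gives the pumpable loop.

p2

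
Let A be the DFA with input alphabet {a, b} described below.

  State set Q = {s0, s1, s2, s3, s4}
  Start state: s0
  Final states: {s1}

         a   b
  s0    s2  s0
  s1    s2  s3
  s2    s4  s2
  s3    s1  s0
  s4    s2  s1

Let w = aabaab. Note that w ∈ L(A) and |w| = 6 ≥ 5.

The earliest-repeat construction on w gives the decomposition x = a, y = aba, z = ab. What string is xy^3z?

aabaabaabaab

xy^3z = a·aba·aba·aba·ab = aabaabaabaab.
Reading y = aba takes A from s2 back to s2, so after x·y·y·y the machine is still in s2, and z then leads to the accepting state s1. Hence aabaabaabaab ∈ L(A).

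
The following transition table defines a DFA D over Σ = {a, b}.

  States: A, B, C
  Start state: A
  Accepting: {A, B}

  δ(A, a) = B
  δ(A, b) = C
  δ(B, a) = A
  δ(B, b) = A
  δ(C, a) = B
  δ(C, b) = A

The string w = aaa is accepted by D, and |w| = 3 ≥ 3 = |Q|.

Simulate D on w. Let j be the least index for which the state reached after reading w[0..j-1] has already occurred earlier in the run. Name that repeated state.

A

Run of D on w = a a a:
  step 0: A  (start)
  step 1: B  (read a: A→B)
  step 2: A  (read a: B→A)   ← first repeat (A seen earlier)
  step 3: B  (read a: A→B)

The earliest repeat is at step j = 2: D is in A, which it already visited at step i = 0.
Pumping length from the standard proof: p = 3 (the number of states). The repeated state found above gives |xy| = j ≤ 3 and |y| = j − i ≥ 1.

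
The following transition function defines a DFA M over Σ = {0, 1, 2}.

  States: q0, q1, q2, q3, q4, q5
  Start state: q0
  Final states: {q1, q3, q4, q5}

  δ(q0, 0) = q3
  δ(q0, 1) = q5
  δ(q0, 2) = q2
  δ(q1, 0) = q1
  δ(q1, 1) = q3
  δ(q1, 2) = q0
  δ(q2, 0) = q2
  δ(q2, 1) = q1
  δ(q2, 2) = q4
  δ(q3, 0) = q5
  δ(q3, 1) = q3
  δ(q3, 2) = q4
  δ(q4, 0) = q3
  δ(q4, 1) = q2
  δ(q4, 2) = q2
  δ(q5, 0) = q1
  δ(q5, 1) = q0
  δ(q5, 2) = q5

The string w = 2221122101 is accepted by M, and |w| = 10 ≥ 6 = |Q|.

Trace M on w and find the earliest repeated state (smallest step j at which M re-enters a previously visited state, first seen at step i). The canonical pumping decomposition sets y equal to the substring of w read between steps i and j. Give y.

State sequence: q0 -2-> q2 -2-> q4 -2-> q2 -1-> q1 -1-> q3 -2-> q4 -2-> q2 -1-> q1 -0-> q1 -1-> q3
First repeat at step 3: q2 was already visited.

So i = 1, j = 3, giving x = w[0:1] = 2, y = w[1:3] = 22, z = w[3:10] = 1122101.
Check: |xy| = 3 ≤ 6 and |y| = 2 ≥ 1. Reading y takes M from q2 back to q2, so every xyⁱz is accepted.
With |Q| = 6, pigeonhole forces a state repeat no later than step 6; the substring read between the first and second visits to that state can be pumped.

22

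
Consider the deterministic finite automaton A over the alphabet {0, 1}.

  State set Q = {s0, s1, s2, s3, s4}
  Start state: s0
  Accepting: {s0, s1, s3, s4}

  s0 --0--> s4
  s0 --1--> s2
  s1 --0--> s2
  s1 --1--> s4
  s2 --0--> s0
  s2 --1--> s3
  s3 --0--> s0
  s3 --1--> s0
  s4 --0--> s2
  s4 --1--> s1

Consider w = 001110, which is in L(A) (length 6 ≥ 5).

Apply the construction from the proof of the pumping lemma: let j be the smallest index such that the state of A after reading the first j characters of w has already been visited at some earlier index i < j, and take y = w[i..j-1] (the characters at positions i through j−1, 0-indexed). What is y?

0011

Run of A on w = 0 0 1 1 1 0:
  step 0: s0  (start)
  step 1: s4  (read 0: s0→s4)
  step 2: s2  (read 0: s4→s2)
  step 3: s3  (read 1: s2→s3)
  step 4: s0  (read 1: s3→s0)   ← first repeat (s0 seen earlier)
  step 5: s2  (read 1: s0→s2)
  step 6: s0  (read 0: s2→s0)

So i = 0, j = 4, giving x = w[0:0] = ε, y = w[0:4] = 0011, z = w[4:6] = 10.
Check: |xy| = 4 ≤ 5 and |y| = 4 ≥ 1. Reading y takes A from s0 back to s0, so every xyⁱz is accepted.
Pumping length from the standard proof: p = 5 (the number of states). The repeated state found above gives |xy| = j ≤ 5 and |y| = j − i ≥ 1.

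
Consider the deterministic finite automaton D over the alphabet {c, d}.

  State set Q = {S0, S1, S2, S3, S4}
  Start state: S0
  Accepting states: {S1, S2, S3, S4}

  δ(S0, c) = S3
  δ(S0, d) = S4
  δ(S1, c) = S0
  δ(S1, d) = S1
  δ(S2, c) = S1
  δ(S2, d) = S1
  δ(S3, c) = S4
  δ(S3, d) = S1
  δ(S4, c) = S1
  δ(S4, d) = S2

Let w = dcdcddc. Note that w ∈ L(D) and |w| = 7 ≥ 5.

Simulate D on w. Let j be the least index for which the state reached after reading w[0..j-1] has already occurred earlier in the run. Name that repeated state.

S1

State sequence: S0 -d-> S4 -c-> S1 -d-> S1 -c-> S0 -d-> S4 -d-> S2 -c-> S1
First repeat at step 3: S1 was already visited.

The earliest repeat is at step j = 3: D is in S1, which it already visited at step i = 2.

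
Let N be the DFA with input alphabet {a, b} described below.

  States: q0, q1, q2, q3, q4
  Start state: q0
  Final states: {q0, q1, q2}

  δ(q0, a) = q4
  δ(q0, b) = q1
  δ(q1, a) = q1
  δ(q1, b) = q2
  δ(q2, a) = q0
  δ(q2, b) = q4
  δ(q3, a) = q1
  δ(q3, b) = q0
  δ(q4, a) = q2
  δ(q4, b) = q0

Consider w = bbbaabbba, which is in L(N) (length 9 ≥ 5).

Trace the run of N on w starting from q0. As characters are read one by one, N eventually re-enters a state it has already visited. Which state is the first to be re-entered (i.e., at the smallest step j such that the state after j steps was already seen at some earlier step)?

State sequence: q0 -b-> q1 -b-> q2 -b-> q4 -a-> q2 -a-> q0 -b-> q1 -b-> q2 -b-> q4 -a-> q2
First repeat at step 4: q2 was already visited.

The earliest repeat is at step j = 4: N is in q2, which it already visited at step i = 2.

q2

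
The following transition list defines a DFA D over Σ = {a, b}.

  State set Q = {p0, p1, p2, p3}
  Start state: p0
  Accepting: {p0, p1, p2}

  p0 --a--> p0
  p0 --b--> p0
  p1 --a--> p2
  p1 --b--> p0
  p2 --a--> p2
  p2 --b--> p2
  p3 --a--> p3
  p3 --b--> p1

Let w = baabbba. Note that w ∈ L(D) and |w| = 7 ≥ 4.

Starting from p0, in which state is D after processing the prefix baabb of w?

State sequence: p0 -b-> p0 -a-> p0 -a-> p0 -b-> p0 -b-> p0

After reading 5 characters, D is in state p0.
(This kind of state-tracing is the core of the pumping-lemma construction: with 4 states, pigeonhole forces a repeat within the first 4 steps.)

p0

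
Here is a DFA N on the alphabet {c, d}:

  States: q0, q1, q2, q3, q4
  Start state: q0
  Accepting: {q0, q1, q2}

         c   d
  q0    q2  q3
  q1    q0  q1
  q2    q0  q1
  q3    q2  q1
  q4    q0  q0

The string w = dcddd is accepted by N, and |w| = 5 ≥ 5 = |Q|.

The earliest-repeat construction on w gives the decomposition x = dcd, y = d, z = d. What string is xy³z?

dcddddd

xy^3z = dcd·d·d·d·d = dcddddd.
Reading y = d takes N from q1 back to q1, so after x·y·y·y the machine is still in q1, and z then leads to the accepting state q1. Hence dcddddd ∈ L(N).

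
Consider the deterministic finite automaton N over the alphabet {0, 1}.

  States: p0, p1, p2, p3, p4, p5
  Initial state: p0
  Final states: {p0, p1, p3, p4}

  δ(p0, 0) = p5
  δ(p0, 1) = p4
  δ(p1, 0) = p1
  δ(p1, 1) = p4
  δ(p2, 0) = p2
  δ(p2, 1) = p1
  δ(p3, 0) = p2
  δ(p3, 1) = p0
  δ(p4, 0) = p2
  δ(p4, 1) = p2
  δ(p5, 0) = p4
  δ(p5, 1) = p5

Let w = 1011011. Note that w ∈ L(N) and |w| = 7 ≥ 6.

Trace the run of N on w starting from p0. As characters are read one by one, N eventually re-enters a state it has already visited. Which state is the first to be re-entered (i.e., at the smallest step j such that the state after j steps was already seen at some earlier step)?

p4

State sequence: p0 -1-> p4 -0-> p2 -1-> p1 -1-> p4 -0-> p2 -1-> p1 -1-> p4
First repeat at step 4: p4 was already visited.

The earliest repeat is at step j = 4: N is in p4, which it already visited at step i = 1.
The DFA has 6 states, so the proof of the pumping lemma guarantees a repeated state among the first 6+1 visited; the segment between the two visits is the pumpable y.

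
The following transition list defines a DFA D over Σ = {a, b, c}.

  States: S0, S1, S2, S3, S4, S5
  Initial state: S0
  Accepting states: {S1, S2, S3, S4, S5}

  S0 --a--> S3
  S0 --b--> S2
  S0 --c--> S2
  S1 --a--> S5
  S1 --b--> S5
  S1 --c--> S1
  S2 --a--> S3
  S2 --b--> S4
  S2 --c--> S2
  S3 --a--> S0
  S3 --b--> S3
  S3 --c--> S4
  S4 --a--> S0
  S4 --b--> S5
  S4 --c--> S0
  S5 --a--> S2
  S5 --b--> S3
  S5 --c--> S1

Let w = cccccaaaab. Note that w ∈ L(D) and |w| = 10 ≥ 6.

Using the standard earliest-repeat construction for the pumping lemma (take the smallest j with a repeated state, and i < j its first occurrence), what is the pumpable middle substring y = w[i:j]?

State sequence: S0 -c-> S2 -c-> S2 -c-> S2 -c-> S2 -c-> S2 -a-> S3 -a-> S0 -a-> S3 -a-> S0 -b-> S2
First repeat at step 2: S2 was already visited.

So i = 1, j = 2, giving x = w[0:1] = c, y = w[1:2] = c, z = w[2:10] = cccaaaab.
Check: |xy| = 2 ≤ 6 and |y| = 1 ≥ 1. Reading y takes D from S2 back to S2, so every xyⁱz is accepted.
The DFA has 6 states, so the proof of the pumping lemma guarantees a repeated state among the first 6+1 visited; the segment between the two visits is the pumpable y.

c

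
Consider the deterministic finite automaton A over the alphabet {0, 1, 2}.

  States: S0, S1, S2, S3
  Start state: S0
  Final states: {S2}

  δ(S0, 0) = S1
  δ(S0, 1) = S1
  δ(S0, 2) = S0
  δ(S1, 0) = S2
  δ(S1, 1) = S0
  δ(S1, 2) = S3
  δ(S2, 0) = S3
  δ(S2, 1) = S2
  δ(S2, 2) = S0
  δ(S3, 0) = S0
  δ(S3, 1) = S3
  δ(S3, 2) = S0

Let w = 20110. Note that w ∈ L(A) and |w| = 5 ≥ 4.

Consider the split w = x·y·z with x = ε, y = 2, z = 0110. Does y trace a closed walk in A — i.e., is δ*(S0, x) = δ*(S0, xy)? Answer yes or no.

yes

Run of A on the first 1 characters of w = 2:
  step 0: S0  (start)
  step 1: S0  (read 2: S0→S0)

After x (step 0): S0. After xy (step 1): S0.
They match, so y = 2 drives A around a cycle from S0 back to itself; pumping y any number of times keeps A in S0 before reading z, and xyⁱz ∈ L(A) for every i ≥ 0.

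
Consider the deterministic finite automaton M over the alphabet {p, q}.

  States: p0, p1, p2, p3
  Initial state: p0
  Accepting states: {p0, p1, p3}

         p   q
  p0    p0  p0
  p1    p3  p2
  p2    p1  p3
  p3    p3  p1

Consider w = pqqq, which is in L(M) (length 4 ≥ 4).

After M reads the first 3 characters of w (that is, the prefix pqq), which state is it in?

Run of M on the first 3 characters of w = p q q:
  step 0: p0  (start)
  step 1: p0  (read p: p0→p0)
  step 2: p0  (read q: p0→p0)
  step 3: p0  (read q: p0→p0)

After reading 3 characters, M is in state p0.

p0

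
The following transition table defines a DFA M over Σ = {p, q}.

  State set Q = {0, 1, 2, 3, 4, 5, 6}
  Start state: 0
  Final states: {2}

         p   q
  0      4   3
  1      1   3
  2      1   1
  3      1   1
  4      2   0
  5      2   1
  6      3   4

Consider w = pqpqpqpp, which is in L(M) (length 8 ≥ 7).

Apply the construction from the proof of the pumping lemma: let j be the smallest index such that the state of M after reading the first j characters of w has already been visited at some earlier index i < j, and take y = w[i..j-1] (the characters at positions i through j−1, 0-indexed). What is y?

pq

State sequence: 0 -p-> 4 -q-> 0 -p-> 4 -q-> 0 -p-> 4 -q-> 0 -p-> 4 -p-> 2
First repeat at step 2: 0 was already visited.

So i = 0, j = 2, giving x = w[0:0] = ε, y = w[0:2] = pq, z = w[2:8] = pqpqpp.
Check: |xy| = 2 ≤ 7 and |y| = 2 ≥ 1. Reading y takes M from 0 back to 0, so every xyⁱz is accepted.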